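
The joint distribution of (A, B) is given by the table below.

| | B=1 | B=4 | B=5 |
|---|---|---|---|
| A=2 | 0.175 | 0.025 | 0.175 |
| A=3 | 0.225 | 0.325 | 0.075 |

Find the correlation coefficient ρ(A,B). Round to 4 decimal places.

E[A] = 2.625,  E[B] = 3.05
E[AB] = 8
Cov(A,B) = E[AB] − E[A]E[B] = 8 − (2.625)(3.05) = -0.00625
V(A) = 0.234375,  V(B) = 2.9475
ρ = -0.00625 / √(0.234375·2.9475) ≈ -0.0075

-0.0075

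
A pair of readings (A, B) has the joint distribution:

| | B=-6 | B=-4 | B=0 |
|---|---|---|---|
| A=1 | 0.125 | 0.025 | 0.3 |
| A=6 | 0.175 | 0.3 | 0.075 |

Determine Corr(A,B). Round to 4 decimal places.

-0.4334

E[A] = 3.75,  E[B] = -3.1
E[AB] = -14.35
Cov(A,B) = E[AB] − E[A]E[B] = -14.35 − (3.75)(-3.1) = -2.725
Var(A) = 6.1875,  Var(B) = 6.39
ρ = -2.725 / √(6.1875·6.39) ≈ -0.4334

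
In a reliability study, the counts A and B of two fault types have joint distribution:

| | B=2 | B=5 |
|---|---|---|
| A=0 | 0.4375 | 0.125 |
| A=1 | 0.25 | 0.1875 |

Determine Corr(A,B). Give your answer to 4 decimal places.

E[A] = 0.4375,  E[B] = 2.9375
E[AB] = 1.4375
Cov(A,B) = E[AB] − E[A]E[B] = 1.4375 − (0.4375)(2.9375) = 0.15234375
var(A) = 0.24609375,  var(B) = 1.93359375
ρ = 0.15234375 / √(0.24609375·1.93359375) ≈ 0.2208

0.2208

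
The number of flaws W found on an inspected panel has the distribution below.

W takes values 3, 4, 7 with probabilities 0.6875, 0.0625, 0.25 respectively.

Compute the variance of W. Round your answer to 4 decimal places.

2.9336

E[W] = (3)(0.6875) + (4)(0.0625) + (7)(0.25) = 4.0625
E[W²] = (3)²(0.6875) + (4)²(0.0625) + (7)²(0.25) = 19.4375
Var(W) = E[W²] − (E[W])² = 19.4375 − (4.0625)² = 2.93359375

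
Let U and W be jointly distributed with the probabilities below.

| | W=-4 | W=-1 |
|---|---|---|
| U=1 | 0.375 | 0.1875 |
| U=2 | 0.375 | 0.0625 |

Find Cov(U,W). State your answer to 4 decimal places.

E[U] = 1.4375,  E[W] = -3.25
E[UW] = -4.8125
Cov(U,W) = E[UW] − E[U]E[W] = -4.8125 − (1.4375)(-3.25) = -0.140625

-0.1406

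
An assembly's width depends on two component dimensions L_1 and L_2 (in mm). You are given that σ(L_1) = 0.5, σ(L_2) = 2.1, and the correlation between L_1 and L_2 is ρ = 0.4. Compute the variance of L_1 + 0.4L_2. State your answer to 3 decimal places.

V(L_1) = (0.5)² = 0.25;  V(L_2) = (2.1)² = 4.41
Cov(L_1,L_2) = ρ·σ(L_1)·σ(L_2) = 0.4·0.5·2.1 = 0.42
V(L_1 + 0.4L_2) = (1)²·V(L_1) + (0.4)²·V(L_2) + 2·(1)·(0.4)·Cov(L_1,L_2)
= 1·0.25 + 0.16·4.41 + 0.8·0.42 = 1.2916

1.292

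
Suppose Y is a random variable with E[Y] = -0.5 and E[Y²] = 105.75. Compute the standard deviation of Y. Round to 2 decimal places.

var(Y) = 105.75 − (-0.5)² = 105.5
sd(Y) = √105.5 ≈ 10.27

10.27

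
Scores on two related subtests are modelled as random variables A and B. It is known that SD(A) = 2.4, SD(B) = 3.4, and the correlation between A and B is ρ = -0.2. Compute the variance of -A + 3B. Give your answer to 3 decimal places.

Var(A) = (2.4)² = 5.76;  Var(B) = (3.4)² = 11.56
Cov(A,B) = ρ·SD(A)·SD(B) = -0.2·2.4·3.4 = -1.632
Var(-A + 3B) = (-1)²·Var(A) + (3)²·Var(B) + 2·(-1)·(3)·Cov(A,B)
= 1·5.76 + 9·11.56 + -6·-1.632 = 119.592

119.592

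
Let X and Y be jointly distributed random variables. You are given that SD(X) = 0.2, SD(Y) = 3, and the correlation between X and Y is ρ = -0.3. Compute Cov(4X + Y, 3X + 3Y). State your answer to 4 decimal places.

24.7800

var(X) = (0.2)² = 0.04;  var(Y) = (3)² = 9
Cov(X,Y) = ρ·SD(X)·SD(Y) = -0.3·0.2·3 = -0.18
Cov(4X + Y, 3X + 3Y) = (4)(3)var(X) + (1)(3)var(Y) + [(4)(3) + (1)(3)]Cov(X,Y)
= 12·0.04 + 3·9 + 15·-0.18 = 24.78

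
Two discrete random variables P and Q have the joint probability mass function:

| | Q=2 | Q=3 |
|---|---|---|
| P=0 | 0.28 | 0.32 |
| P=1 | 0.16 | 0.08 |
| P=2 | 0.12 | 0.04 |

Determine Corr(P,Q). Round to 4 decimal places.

-0.2313

E[P] = 0.56,  E[Q] = 2.44
E[PQ] = 1.28
Cov(P,Q) = E[PQ] − E[P]E[Q] = 1.28 − (0.56)(2.44) = -0.0864
V(P) = 0.5664,  V(Q) = 0.2464
ρ = -0.0864 / √(0.5664·0.2464) ≈ -0.2313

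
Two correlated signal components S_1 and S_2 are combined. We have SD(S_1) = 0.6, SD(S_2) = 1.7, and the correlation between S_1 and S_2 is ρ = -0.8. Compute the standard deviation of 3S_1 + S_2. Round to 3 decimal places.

1.111

Var(S_1) = (0.6)² = 0.36;  Var(S_2) = (1.7)² = 2.89
Cov(S_1,S_2) = ρ·SD(S_1)·SD(S_2) = -0.8·0.6·1.7 = -0.816
Var(3S_1 + S_2) = (3)²·Var(S_1) + (1)²·Var(S_2) + 2·(3)·(1)·Cov(S_1,S_2)
= 9·0.36 + 1·2.89 + 6·-0.816 = 1.234
SD(3S_1 + S_2) = √1.234 ≈ 1.111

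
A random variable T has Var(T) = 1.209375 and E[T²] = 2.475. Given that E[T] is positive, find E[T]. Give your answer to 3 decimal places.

1.125

(E[T])² = E[T²] − Var(T) = 2.475 − 1.209375 = 1.265625
E[T] = √1.265625 = 1.125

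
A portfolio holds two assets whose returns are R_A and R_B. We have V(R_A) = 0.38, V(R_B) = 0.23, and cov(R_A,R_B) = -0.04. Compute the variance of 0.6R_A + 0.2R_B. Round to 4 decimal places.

V(0.6R_A + 0.2R_B) = (0.6)²·V(R_A) + (0.2)²·V(R_B) + 2·(0.6)·(0.2)·cov(R_A,R_B)
= 0.36·0.38 + 0.04·0.23 + 0.24·-0.04 = 0.1364

0.1364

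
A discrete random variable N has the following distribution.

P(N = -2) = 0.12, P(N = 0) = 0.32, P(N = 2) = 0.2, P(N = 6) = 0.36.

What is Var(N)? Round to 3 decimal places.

8.858

E[N] = (-2)(0.12) + (0)(0.32) + (2)(0.2) + (6)(0.36) = 2.32
E[N²] = (-2)²(0.12) + (0)²(0.32) + (2)²(0.2) + (6)²(0.36) = 14.24
Var(N) = E[N²] − (E[N])² = 14.24 − (2.32)² = 8.8576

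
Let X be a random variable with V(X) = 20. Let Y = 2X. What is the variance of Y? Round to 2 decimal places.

V(2X) = (2)²·V(X) = 4·20 = 80

80.00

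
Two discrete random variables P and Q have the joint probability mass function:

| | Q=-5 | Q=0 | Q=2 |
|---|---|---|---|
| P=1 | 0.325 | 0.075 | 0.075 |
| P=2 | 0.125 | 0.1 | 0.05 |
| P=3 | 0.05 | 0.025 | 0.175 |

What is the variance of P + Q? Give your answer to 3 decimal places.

E[P] = 1.775,  E[Q] = -1.9,  E[PQ] = -2.225
Var(P) = 3.825 − (1.775)² = 0.674375;  Var(Q) = 13.7 − (-1.9)² = 10.09
Cov(P,Q) = -2.225 − (1.775)(-1.9) = 1.1475
Var(P + Q) = (1)²·0.674375 + (1)²·10.09 + 2·(1)·(1)·1.1475 = 13.059375

13.059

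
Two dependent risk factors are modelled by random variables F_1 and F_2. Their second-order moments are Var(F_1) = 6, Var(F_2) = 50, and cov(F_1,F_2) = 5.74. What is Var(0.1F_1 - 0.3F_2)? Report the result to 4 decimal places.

4.2156

Var(0.1F_1 - 0.3F_2) = (0.1)²·Var(F_1) + (-0.3)²·Var(F_2) + 2·(0.1)·(-0.3)·cov(F_1,F_2)
= 0.01·6 + 0.09·50 + -0.06·5.74 = 4.2156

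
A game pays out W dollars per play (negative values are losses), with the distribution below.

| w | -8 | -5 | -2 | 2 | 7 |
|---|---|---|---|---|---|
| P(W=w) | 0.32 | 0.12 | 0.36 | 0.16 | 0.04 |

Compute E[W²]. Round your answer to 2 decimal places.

27.52

E[W²] = (-8)²(0.32) + (-5)²(0.12) + (-2)²(0.36) + (2)²(0.16) + (7)²(0.04) = 27.52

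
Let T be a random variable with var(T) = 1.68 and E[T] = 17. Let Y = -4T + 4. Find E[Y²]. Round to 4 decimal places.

E[-4T + 4] = -4·17 + 4 = -64
var(-4T + 4) = (-4)²·1.68 = 26.88
E[Y²] = var(Y) + (E[Y])² = 26.88 + (-64)² = 4122.88

4122.8800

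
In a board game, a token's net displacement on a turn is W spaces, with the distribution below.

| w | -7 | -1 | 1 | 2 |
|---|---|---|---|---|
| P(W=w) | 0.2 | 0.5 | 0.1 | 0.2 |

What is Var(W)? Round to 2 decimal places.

E[W] = (-7)(0.2) + (-1)(0.5) + (1)(0.1) + (2)(0.2) = -1.4
E[W²] = (-7)²(0.2) + (-1)²(0.5) + (1)²(0.1) + (2)²(0.2) = 11.2
Var(W) = E[W²] − (E[W])² = 11.2 − (-1.4)² = 9.24

9.24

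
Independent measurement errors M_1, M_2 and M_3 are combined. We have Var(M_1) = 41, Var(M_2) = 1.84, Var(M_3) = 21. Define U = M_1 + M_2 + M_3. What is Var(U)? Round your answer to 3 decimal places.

By independence, Var(U) = (1)²Var(M_1) + (1)²Var(M_2) + (1)²Var(M_3)
= (1)²·41 + (1)²·1.84 + (1)²·21 = 63.84

63.840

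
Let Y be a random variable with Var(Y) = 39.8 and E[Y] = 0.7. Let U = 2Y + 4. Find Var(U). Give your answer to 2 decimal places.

159.20

Var(2Y + 4) = (2)²·Var(Y) = 4·39.8 = 159.2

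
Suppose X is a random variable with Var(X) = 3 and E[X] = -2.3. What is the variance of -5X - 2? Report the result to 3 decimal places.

Var(-5X - 2) = (-5)²·Var(X) = 25·3 = 75

75.000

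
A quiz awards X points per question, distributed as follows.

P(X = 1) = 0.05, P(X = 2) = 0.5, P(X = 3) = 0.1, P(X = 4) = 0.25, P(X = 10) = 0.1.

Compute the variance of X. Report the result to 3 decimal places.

5.728

E[X] = (1)(0.05) + (2)(0.5) + (3)(0.1) + (4)(0.25) + (10)(0.1) = 3.35
E[X²] = (1)²(0.05) + (2)²(0.5) + (3)²(0.1) + (4)²(0.25) + (10)²(0.1) = 16.95
Var(X) = E[X²] − (E[X])² = 16.95 − (3.35)² = 5.7275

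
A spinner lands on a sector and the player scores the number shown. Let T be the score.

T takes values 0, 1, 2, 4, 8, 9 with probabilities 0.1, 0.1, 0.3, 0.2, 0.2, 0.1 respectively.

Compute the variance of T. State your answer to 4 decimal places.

E[T] = (0)(0.1) + (1)(0.1) + (2)(0.3) + (4)(0.2) + (8)(0.2) + (9)(0.1) = 4
E[T²] = (0)²(0.1) + (1)²(0.1) + (2)²(0.3) + (4)²(0.2) + (8)²(0.2) + (9)²(0.1) = 25.4
Var(T) = E[T²] − (E[T])² = 25.4 − (4)² = 9.4

9.4000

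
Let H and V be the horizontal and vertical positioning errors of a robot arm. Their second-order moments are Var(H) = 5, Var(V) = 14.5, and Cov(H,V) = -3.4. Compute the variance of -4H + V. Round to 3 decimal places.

121.700

Var(-4H + V) = (-4)²·Var(H) + (1)²·Var(V) + 2·(-4)·(1)·Cov(H,V)
= 16·5 + 1·14.5 + -8·-3.4 = 121.7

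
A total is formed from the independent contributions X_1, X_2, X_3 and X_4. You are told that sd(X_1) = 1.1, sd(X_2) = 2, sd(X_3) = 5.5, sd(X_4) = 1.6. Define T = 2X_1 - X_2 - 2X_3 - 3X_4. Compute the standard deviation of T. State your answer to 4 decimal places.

var(X_1) = 1.21, var(X_2) = 4, var(X_3) = 30.25, var(X_4) = 2.56
By independence, var(T) = (2)²var(X_1) + (-1)²var(X_2) + (-2)²var(X_3) + (-3)²var(X_4)
= (2)²·1.21 + (-1)²·4 + (-2)²·30.25 + (-3)²·2.56 = 152.88
sd(T) = √152.88 ≈ 12.3645

12.3645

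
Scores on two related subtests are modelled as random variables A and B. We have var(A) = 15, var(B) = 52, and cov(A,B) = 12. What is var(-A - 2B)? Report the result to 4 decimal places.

var(-A - 2B) = (-1)²·var(A) + (-2)²·var(B) + 2·(-1)·(-2)·cov(A,B)
= 1·15 + 4·52 + 4·12 = 271

271.0000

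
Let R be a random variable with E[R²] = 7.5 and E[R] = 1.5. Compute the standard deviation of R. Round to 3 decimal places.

Var(R) = 7.5 − (1.5)² = 5.25
SD(R) = √5.25 ≈ 2.291

2.291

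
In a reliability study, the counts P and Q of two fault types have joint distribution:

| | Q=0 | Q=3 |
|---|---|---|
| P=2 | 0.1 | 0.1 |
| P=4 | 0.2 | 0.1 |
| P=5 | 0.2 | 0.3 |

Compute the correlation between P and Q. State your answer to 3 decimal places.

E[P] = 4.1,  E[Q] = 1.5
E[PQ] = 6.3
Cov(P,Q) = E[PQ] − E[P]E[Q] = 6.3 − (4.1)(1.5) = 0.15
Var(P) = 1.29,  Var(Q) = 2.25
ρ = 0.15 / √(1.29·2.25) ≈ 0.088

0.088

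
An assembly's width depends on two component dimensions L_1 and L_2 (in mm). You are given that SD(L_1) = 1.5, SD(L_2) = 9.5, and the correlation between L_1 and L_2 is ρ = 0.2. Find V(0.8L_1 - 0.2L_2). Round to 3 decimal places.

4.138

V(L_1) = (1.5)² = 2.25;  V(L_2) = (9.5)² = 90.25
Cov(L_1,L_2) = ρ·SD(L_1)·SD(L_2) = 0.2·1.5·9.5 = 2.85
V(0.8L_1 - 0.2L_2) = (0.8)²·V(L_1) + (-0.2)²·V(L_2) + 2·(0.8)·(-0.2)·Cov(L_1,L_2)
= 0.64·2.25 + 0.04·90.25 + -0.32·2.85 = 4.138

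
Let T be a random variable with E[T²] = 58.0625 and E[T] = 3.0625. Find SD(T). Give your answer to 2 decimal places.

6.98

var(T) = 58.0625 − (3.0625)² = 48.68359375
SD(T) = √48.68359375 ≈ 6.98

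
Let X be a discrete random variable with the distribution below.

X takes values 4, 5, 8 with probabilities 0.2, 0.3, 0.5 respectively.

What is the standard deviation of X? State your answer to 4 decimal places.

E[X] = (4)(0.2) + (5)(0.3) + (8)(0.5) = 6.3
E[X²] = (4)²(0.2) + (5)²(0.3) + (8)²(0.5) = 42.7
V(X) = E[X²] − (E[X])² = 42.7 − (6.3)² = 3.01
SD(X) = √3.01 ≈ 1.7349

1.7349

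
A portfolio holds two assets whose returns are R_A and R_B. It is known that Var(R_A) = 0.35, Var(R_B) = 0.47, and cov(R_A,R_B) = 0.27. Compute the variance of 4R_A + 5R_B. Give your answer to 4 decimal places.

Var(4R_A + 5R_B) = (4)²·Var(R_A) + (5)²·Var(R_B) + 2·(4)·(5)·cov(R_A,R_B)
= 16·0.35 + 25·0.47 + 40·0.27 = 28.15

28.1500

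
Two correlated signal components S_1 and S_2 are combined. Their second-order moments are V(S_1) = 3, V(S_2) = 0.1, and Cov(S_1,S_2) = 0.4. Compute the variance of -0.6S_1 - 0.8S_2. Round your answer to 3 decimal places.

1.528

V(-0.6S_1 - 0.8S_2) = (-0.6)²·V(S_1) + (-0.8)²·V(S_2) + 2·(-0.6)·(-0.8)·Cov(S_1,S_2)
= 0.36·3 + 0.64·0.1 + 0.96·0.4 = 1.528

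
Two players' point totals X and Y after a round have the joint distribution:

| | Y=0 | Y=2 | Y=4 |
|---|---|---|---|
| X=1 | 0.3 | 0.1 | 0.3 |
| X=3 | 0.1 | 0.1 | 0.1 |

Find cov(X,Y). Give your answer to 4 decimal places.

0.0000

E[X] = 1.6,  E[Y] = 2
E[XY] = 3.2
cov(X,Y) = E[XY] − E[X]E[Y] = 3.2 − (1.6)(2) = 0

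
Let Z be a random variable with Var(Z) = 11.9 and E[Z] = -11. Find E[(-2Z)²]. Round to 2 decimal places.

E[-2Z] = -2·-11 = 22
Var(-2Z) = (-2)²·11.9 = 47.6
E[(-2Z)²] = Var((-2Z)) + (E[(-2Z)])² = 47.6 + (22)² = 531.6

531.60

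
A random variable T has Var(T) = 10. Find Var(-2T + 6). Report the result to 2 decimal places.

Var(-2T + 6) = (-2)²·Var(T) = 4·10 = 40

40.00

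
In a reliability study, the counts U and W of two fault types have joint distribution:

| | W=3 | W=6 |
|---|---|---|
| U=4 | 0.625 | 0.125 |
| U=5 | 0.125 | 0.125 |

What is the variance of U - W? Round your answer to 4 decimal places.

E[U] = 4.25,  E[W] = 3.75,  E[UW] = 16.125
V(U) = 18.25 − (4.25)² = 0.1875;  V(W) = 15.75 − (3.75)² = 1.6875
cov(U,W) = 16.125 − (4.25)(3.75) = 0.1875
V(U - W) = (1)²·0.1875 + (-1)²·1.6875 + 2·(1)·(-1)·0.1875 = 1.5

1.5000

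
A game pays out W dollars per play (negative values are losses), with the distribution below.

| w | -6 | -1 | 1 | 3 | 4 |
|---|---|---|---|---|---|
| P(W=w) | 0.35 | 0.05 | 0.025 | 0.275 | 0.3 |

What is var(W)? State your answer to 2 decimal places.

19.94

E[W] = (-6)(0.35) + (-1)(0.05) + (1)(0.025) + (3)(0.275) + (4)(0.3) = -0.1
E[W²] = (-6)²(0.35) + (-1)²(0.05) + (1)²(0.025) + (3)²(0.275) + (4)²(0.3) = 19.95
var(W) = E[W²] − (E[W])² = 19.95 − (-0.1)² = 19.94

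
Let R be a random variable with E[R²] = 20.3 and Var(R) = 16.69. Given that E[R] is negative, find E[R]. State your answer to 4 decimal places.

(E[R])² = E[R²] − Var(R) = 20.3 − 16.69 = 3.61
E[R] = −√3.61 = -1.9

-1.9000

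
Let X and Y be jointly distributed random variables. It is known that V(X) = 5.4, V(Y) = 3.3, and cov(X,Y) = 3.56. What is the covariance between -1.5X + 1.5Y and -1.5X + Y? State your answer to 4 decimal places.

3.7500

cov(-1.5X + 1.5Y, -1.5X + Y) = (-1.5)(-1.5)V(X) + (1.5)(1)V(Y) + [(-1.5)(1) + (1.5)(-1.5)]cov(X,Y)
= 2.25·5.4 + 1.5·3.3 + -3.75·3.56 = 3.75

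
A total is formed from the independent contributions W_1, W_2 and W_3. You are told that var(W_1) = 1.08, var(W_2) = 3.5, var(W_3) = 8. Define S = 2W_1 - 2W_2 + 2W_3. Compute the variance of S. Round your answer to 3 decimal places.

By independence, var(S) = (2)²var(W_1) + (-2)²var(W_2) + (2)²var(W_3)
= (2)²·1.08 + (-2)²·3.5 + (2)²·8 = 50.32

50.320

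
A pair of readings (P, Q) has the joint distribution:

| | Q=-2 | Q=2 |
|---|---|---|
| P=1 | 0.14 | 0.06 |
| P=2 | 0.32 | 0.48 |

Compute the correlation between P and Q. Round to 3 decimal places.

0.241

E[P] = 1.8,  E[Q] = 0.16
E[PQ] = 0.48
Cov(P,Q) = E[PQ] − E[P]E[Q] = 0.48 − (1.8)(0.16) = 0.192
Var(P) = 0.16,  Var(Q) = 3.9744
ρ = 0.192 / √(0.16·3.9744) ≈ 0.241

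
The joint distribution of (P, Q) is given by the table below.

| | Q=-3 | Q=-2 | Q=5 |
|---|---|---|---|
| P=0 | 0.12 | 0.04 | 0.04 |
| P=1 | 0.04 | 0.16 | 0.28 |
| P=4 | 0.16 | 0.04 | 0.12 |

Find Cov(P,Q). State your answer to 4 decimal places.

E[P] = 1.76,  E[Q] = 0.76
E[PQ] = 1.12
Cov(P,Q) = E[PQ] − E[P]E[Q] = 1.12 − (1.76)(0.76) = -0.2176

-0.2176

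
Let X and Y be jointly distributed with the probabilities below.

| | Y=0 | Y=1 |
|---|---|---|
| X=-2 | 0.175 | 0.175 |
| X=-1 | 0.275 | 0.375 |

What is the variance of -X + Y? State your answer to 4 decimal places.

E[X] = -1.35,  E[Y] = 0.55,  E[XY] = -0.725
Var(X) = 2.05 − (-1.35)² = 0.2275;  Var(Y) = 0.55 − (0.55)² = 0.2475
Cov(X,Y) = -0.725 − (-1.35)(0.55) = 0.0175
Var(-X + Y) = (-1)²·0.2275 + (1)²·0.2475 + 2·(-1)·(1)·0.0175 = 0.44

0.4400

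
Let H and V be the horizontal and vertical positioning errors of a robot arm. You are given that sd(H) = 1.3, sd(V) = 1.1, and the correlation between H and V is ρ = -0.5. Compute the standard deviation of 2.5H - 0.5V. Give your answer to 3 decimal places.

Var(H) = (1.3)² = 1.69;  Var(V) = (1.1)² = 1.21
cov(H,V) = ρ·sd(H)·sd(V) = -0.5·1.3·1.1 = -0.715
Var(2.5H - 0.5V) = (2.5)²·Var(H) + (-0.5)²·Var(V) + 2·(2.5)·(-0.5)·cov(H,V)
= 6.25·1.69 + 0.25·1.21 + -2.5·-0.715 = 12.6525
sd(2.5H - 0.5V) = √12.6525 ≈ 3.557

3.557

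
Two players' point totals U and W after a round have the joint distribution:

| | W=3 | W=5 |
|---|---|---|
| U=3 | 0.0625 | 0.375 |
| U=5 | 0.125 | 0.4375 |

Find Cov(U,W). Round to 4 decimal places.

-0.0781

E[U] = 4.125,  E[W] = 4.625
E[UW] = 19
Cov(U,W) = E[UW] − E[U]E[W] = 19 − (4.125)(4.625) = -0.078125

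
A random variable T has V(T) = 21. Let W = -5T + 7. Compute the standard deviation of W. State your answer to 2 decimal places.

22.91

V(-5T + 7) = (-5)²·21 = 525
SD(W) = √525 ≈ 22.91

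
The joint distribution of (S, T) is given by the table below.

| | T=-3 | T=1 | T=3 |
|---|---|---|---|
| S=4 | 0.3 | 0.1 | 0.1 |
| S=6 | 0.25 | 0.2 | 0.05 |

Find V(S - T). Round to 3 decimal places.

E[S] = 5,  E[T] = -0.9,  E[ST] = -4.4
V(S) = 26 − (5)² = 1;  V(T) = 6.6 − (-0.9)² = 5.79
Cov(S,T) = -4.4 − (5)(-0.9) = 0.1
V(S - T) = (1)²·1 + (-1)²·5.79 + 2·(1)·(-1)·0.1 = 6.59

6.590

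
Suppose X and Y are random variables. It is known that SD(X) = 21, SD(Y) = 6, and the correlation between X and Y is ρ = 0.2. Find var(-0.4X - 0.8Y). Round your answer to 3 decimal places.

109.728

var(X) = (21)² = 441;  var(Y) = (6)² = 36
Cov(X,Y) = ρ·SD(X)·SD(Y) = 0.2·21·6 = 25.2
var(-0.4X - 0.8Y) = (-0.4)²·var(X) + (-0.8)²·var(Y) + 2·(-0.4)·(-0.8)·Cov(X,Y)
= 0.16·441 + 0.64·36 + 0.64·25.2 = 109.728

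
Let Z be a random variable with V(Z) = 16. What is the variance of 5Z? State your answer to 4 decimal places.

V(5Z) = (5)²·V(Z) = 25·16 = 400

400.0000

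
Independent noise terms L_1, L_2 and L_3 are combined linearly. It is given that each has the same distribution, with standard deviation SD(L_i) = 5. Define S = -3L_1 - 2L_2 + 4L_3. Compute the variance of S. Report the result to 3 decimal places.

V(L_i) = (5)² = 25
By independence, V(S) = (-3)²V(L_1) + (-2)²V(L_2) + (4)²V(L_3)
= (-3)²·25 + (-2)²·25 + (4)²·25 = 725

725.000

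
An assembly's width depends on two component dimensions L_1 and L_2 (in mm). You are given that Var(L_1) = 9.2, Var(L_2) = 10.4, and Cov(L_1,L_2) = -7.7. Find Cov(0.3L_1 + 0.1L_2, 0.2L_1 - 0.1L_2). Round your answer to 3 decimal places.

0.525

Cov(0.3L_1 + 0.1L_2, 0.2L_1 - 0.1L_2) = (0.3)(0.2)Var(L_1) + (0.1)(-0.1)Var(L_2) + [(0.3)(-0.1) + (0.1)(0.2)]Cov(L_1,L_2)
= 0.06·9.2 + -0.01·10.4 + -0.01·-7.7 = 0.525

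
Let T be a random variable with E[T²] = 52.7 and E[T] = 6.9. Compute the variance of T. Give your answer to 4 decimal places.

Var(T) = 52.7 − (6.9)² = 5.09

5.0900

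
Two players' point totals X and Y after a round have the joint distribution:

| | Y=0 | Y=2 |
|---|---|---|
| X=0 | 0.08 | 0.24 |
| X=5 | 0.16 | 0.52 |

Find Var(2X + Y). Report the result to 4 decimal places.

E[X] = 3.4,  E[Y] = 1.52,  E[XY] = 5.2
Var(X) = 17 − (3.4)² = 5.44;  Var(Y) = 3.04 − (1.52)² = 0.7296
Cov(X,Y) = 5.2 − (3.4)(1.52) = 0.032
Var(2X + Y) = (2)²·5.44 + (1)²·0.7296 + 2·(2)·(1)·0.032 = 22.6176

22.6176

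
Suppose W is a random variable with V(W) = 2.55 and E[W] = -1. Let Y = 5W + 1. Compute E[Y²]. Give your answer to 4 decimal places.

79.7500

E[5W + 1] = 5·-1 + 1 = -4
V(5W + 1) = (5)²·2.55 = 63.75
E[Y²] = V(Y) + (E[Y])² = 63.75 + (-4)² = 79.75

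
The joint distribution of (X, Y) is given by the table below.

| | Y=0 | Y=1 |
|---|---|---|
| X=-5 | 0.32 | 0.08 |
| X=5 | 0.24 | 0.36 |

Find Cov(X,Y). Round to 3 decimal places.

E[X] = 1,  E[Y] = 0.44
E[XY] = 1.4
Cov(X,Y) = E[XY] − E[X]E[Y] = 1.4 − (1)(0.44) = 0.96

0.960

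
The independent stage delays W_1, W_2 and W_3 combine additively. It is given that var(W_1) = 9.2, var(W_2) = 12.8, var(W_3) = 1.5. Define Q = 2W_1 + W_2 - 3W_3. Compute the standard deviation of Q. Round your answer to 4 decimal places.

By independence, var(Q) = (2)²var(W_1) + (1)²var(W_2) + (-3)²var(W_3)
= (2)²·9.2 + (1)²·12.8 + (-3)²·1.5 = 63.1
SD(Q) = √63.1 ≈ 7.9436

7.9436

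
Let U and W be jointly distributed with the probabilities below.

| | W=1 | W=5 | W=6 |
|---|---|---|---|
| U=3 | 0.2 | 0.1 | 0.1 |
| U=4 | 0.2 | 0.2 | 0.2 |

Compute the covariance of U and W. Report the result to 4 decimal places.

0.1800

E[U] = 3.6,  E[W] = 3.7
E[UW] = 13.5
Cov(U,W) = E[UW] − E[U]E[W] = 13.5 − (3.6)(3.7) = 0.18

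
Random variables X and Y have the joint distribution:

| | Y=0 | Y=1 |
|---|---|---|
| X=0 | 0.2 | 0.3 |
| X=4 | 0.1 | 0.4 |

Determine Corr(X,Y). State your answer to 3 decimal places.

0.218

E[X] = 2,  E[Y] = 0.7
E[XY] = 1.6
cov(X,Y) = E[XY] − E[X]E[Y] = 1.6 − (2)(0.7) = 0.2
var(X) = 4,  var(Y) = 0.21
ρ = 0.2 / √(4·0.21) ≈ 0.218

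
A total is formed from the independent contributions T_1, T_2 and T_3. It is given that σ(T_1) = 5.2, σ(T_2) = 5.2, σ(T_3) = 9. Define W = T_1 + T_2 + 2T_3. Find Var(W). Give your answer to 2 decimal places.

Var(T_1) = 27.04, Var(T_2) = 27.04, Var(T_3) = 81
By independence, Var(W) = (1)²Var(T_1) + (1)²Var(T_2) + (2)²Var(T_3)
= (1)²·27.04 + (1)²·27.04 + (2)²·81 = 378.08

378.08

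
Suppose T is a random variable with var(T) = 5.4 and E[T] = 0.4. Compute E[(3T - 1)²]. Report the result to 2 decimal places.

48.64

E[3T - 1] = 3·0.4 − 1 = 0.2
var(3T - 1) = (3)²·5.4 = 48.6
E[(3T - 1)²] = var((3T - 1)) + (E[(3T - 1)])² = 48.6 + (0.2)² = 48.64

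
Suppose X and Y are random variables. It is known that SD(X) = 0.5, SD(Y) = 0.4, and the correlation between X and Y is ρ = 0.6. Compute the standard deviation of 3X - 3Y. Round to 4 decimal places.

Var(X) = (0.5)² = 0.25;  Var(Y) = (0.4)² = 0.16
Cov(X,Y) = ρ·SD(X)·SD(Y) = 0.6·0.5·0.4 = 0.12
Var(3X - 3Y) = (3)²·Var(X) + (-3)²·Var(Y) + 2·(3)·(-3)·Cov(X,Y)
= 9·0.25 + 9·0.16 + -18·0.12 = 1.53
SD(3X - 3Y) = √1.53 ≈ 1.2369

1.2369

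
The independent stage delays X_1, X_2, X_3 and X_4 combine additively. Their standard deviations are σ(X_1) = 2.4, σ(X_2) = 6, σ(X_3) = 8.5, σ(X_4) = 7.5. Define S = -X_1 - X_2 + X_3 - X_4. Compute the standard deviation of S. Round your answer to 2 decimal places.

13.05

var(X_1) = 5.76, var(X_2) = 36, var(X_3) = 72.25, var(X_4) = 56.25
By independence, var(S) = (-1)²var(X_1) + (-1)²var(X_2) + (1)²var(X_3) + (-1)²var(X_4)
= (-1)²·5.76 + (-1)²·36 + (1)²·72.25 + (-1)²·56.25 = 170.26
σ(S) = √170.26 ≈ 13.05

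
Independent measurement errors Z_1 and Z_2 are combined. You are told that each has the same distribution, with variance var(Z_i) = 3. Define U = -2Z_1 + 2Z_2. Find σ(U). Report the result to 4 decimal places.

4.8990

By independence, var(U) = (-2)²var(Z_1) + (2)²var(Z_2)
= (-2)²·3 + (2)²·3 = 24
σ(U) = √24 ≈ 4.8990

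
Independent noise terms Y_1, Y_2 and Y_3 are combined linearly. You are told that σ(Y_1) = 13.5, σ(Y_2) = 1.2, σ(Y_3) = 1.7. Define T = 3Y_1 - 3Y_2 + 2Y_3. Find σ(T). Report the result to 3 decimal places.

40.802

Var(Y_1) = 182.25, Var(Y_2) = 1.44, Var(Y_3) = 2.89
By independence, Var(T) = (3)²Var(Y_1) + (-3)²Var(Y_2) + (2)²Var(Y_3)
= (3)²·182.25 + (-3)²·1.44 + (2)²·2.89 = 1664.77
σ(T) = √1664.77 ≈ 40.802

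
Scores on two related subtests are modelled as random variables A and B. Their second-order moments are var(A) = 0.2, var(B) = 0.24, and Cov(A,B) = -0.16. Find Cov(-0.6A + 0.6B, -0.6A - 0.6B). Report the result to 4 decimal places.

Cov(-0.6A + 0.6B, -0.6A - 0.6B) = (-0.6)(-0.6)var(A) + (0.6)(-0.6)var(B) + [(-0.6)(-0.6) + (0.6)(-0.6)]Cov(A,B)
= 0.36·0.2 + -0.36·0.24 + 0·-0.16 = -0.0144

-0.0144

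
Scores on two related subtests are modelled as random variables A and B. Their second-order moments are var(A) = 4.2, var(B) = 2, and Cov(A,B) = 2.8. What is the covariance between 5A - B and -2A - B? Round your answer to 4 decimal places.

Cov(5A - B, -2A - B) = (5)(-2)var(A) + (-1)(-1)var(B) + [(5)(-1) + (-1)(-2)]Cov(A,B)
= -10·4.2 + 1·2 + -3·2.8 = -48.4

-48.4000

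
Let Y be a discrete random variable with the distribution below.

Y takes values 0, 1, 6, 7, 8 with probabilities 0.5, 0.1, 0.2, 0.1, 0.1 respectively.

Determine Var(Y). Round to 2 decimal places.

10.76

E[Y] = (0)(0.5) + (1)(0.1) + (6)(0.2) + (7)(0.1) + (8)(0.1) = 2.8
E[Y²] = (0)²(0.5) + (1)²(0.1) + (6)²(0.2) + (7)²(0.1) + (8)²(0.1) = 18.6
Var(Y) = E[Y²] − (E[Y])² = 18.6 − (2.8)² = 10.76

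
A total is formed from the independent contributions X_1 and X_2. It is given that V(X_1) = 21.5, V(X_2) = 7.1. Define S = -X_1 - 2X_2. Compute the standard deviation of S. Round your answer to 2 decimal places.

By independence, V(S) = (-1)²V(X_1) + (-2)²V(X_2)
= (-1)²·21.5 + (-2)²·7.1 = 49.9
σ(S) = √49.9 ≈ 7.06

7.06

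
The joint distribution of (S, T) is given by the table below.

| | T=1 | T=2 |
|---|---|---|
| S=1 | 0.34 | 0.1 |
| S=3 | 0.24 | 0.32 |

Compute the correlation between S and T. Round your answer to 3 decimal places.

E[S] = 2.12,  E[T] = 1.42
E[ST] = 3.18
Cov(S,T) = E[ST] − E[S]E[T] = 3.18 − (2.12)(1.42) = 0.1696
Var(S) = 0.9856,  Var(T) = 0.2436
ρ = 0.1696 / √(0.9856·0.2436) ≈ 0.346

0.346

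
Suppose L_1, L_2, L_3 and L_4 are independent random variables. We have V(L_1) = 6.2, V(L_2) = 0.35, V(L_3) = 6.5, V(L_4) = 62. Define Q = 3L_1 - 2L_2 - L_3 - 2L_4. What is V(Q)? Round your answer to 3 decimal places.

By independence, V(Q) = (3)²V(L_1) + (-2)²V(L_2) + (-1)²V(L_3) + (-2)²V(L_4)
= (3)²·6.2 + (-2)²·0.35 + (-1)²·6.5 + (-2)²·62 = 311.7

311.700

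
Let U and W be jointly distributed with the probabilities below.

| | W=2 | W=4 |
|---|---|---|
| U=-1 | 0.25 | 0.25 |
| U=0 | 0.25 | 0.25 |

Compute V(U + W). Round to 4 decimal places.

1.2500

E[U] = -0.5,  E[W] = 3,  E[UW] = -1.5
V(U) = 0.5 − (-0.5)² = 0.25;  V(W) = 10 − (3)² = 1
Cov(U,W) = -1.5 − (-0.5)(3) = 0
V(U + W) = (1)²·0.25 + (1)²·1 + 2·(1)·(1)·0 = 1.25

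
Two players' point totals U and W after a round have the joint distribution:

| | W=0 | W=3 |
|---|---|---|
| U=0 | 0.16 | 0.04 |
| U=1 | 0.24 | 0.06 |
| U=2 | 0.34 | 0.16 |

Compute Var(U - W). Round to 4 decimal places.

2.0896

E[U] = 1.3,  E[W] = 0.78,  E[UW] = 1.14
Var(U) = 2.3 − (1.3)² = 0.61;  Var(W) = 2.34 − (0.78)² = 1.7316
Cov(U,W) = 1.14 − (1.3)(0.78) = 0.126
Var(U - W) = (1)²·0.61 + (-1)²·1.7316 + 2·(1)·(-1)·0.126 = 2.0896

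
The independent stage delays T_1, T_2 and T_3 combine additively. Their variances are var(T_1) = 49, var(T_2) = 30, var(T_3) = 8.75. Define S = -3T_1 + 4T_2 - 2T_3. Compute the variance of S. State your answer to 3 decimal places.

956.000

By independence, var(S) = (-3)²var(T_1) + (4)²var(T_2) + (-2)²var(T_3)
= (-3)²·49 + (4)²·30 + (-2)²·8.75 = 956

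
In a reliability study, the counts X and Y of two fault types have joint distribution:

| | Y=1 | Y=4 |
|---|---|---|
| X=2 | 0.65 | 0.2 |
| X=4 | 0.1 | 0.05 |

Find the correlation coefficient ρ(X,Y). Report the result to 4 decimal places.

0.0808

E[X] = 2.3,  E[Y] = 1.75
E[XY] = 4.1
cov(X,Y) = E[XY] − E[X]E[Y] = 4.1 − (2.3)(1.75) = 0.075
Var(X) = 0.51,  Var(Y) = 1.6875
ρ = 0.075 / √(0.51·1.6875) ≈ 0.0808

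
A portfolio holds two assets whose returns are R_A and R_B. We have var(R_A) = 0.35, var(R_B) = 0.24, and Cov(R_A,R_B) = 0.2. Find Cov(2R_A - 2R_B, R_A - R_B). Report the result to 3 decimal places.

Cov(2R_A - 2R_B, R_A - R_B) = (2)(1)var(R_A) + (-2)(-1)var(R_B) + [(2)(-1) + (-2)(1)]Cov(R_A,R_B)
= 2·0.35 + 2·0.24 + -4·0.2 = 0.38

0.380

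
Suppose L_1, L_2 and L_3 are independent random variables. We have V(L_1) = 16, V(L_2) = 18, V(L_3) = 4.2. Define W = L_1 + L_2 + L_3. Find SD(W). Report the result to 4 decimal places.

6.1806

By independence, V(W) = (1)²V(L_1) + (1)²V(L_2) + (1)²V(L_3)
= (1)²·16 + (1)²·18 + (1)²·4.2 = 38.2
SD(W) = √38.2 ≈ 6.1806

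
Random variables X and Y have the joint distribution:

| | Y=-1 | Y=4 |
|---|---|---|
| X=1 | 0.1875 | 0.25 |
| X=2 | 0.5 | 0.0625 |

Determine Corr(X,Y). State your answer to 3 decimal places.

-0.493

E[X] = 1.5625,  E[Y] = 0.5625
E[XY] = 0.3125
cov(X,Y) = E[XY] − E[X]E[Y] = 0.3125 − (1.5625)(0.5625) = -0.56640625
V(X) = 0.24609375,  V(Y) = 5.37109375
ρ = -0.56640625 / √(0.24609375·5.37109375) ≈ -0.493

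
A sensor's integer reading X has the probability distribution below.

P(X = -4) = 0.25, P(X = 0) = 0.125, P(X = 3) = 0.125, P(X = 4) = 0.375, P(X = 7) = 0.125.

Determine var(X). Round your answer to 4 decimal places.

E[X] = (-4)(0.25) + (0)(0.125) + (3)(0.125) + (4)(0.375) + (7)(0.125) = 1.75
E[X²] = (-4)²(0.25) + (0)²(0.125) + (3)²(0.125) + (4)²(0.375) + (7)²(0.125) = 17.25
var(X) = E[X²] − (E[X])² = 17.25 − (1.75)² = 14.1875

14.1875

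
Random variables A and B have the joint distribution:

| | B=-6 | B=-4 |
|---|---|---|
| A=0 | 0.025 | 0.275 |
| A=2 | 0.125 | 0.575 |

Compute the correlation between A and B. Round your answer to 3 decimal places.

-0.122

E[A] = 1.4,  E[B] = -4.3
E[AB] = -6.1
cov(A,B) = E[AB] − E[A]E[B] = -6.1 − (1.4)(-4.3) = -0.08
V(A) = 0.84,  V(B) = 0.51
ρ = -0.08 / √(0.84·0.51) ≈ -0.122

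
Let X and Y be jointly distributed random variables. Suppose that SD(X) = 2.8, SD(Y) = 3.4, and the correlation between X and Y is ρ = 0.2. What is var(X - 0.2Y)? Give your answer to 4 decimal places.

7.5408

var(X) = (2.8)² = 7.84;  var(Y) = (3.4)² = 11.56
Cov(X,Y) = ρ·SD(X)·SD(Y) = 0.2·2.8·3.4 = 1.904
var(X - 0.2Y) = (1)²·var(X) + (-0.2)²·var(Y) + 2·(1)·(-0.2)·Cov(X,Y)
= 1·7.84 + 0.04·11.56 + -0.4·1.904 = 7.5408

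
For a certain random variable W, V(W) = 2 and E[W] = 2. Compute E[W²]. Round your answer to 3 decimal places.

E[W²] = V(W) + (E[W])² = 2 + (2)² = 6

6.000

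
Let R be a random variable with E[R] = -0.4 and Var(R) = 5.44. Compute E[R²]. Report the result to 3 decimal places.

5.600

E[R²] = Var(R) + (E[R])² = 5.44 + (-0.4)² = 5.6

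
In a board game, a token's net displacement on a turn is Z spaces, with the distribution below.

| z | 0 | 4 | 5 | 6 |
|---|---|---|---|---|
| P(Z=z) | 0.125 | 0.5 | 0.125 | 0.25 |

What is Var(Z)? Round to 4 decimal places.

E[Z] = (0)(0.125) + (4)(0.5) + (5)(0.125) + (6)(0.25) = 4.125
E[Z²] = (0)²(0.125) + (4)²(0.5) + (5)²(0.125) + (6)²(0.25) = 20.125
Var(Z) = E[Z²] − (E[Z])² = 20.125 − (4.125)² = 3.109375

3.1094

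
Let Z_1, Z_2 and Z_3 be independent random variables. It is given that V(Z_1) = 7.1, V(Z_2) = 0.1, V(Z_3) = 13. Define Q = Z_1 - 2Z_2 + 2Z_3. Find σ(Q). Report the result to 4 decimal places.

7.7136

By independence, V(Q) = (1)²V(Z_1) + (-2)²V(Z_2) + (2)²V(Z_3)
= (1)²·7.1 + (-2)²·0.1 + (2)²·13 = 59.5
σ(Q) = √59.5 ≈ 7.7136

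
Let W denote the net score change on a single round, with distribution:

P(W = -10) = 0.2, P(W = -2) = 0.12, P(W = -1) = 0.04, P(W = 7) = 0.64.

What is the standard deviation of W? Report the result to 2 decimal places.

6.86

E[W] = (-10)(0.2) + (-2)(0.12) + (-1)(0.04) + (7)(0.64) = 2.2
E[W²] = (-10)²(0.2) + (-2)²(0.12) + (-1)²(0.04) + (7)²(0.64) = 51.88
Var(W) = E[W²] − (E[W])² = 51.88 − (2.2)² = 47.04
SD(W) = √47.04 ≈ 6.86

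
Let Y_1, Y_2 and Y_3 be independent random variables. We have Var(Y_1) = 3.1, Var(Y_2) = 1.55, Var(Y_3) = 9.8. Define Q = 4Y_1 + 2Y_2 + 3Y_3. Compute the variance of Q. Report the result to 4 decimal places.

144.0000

By independence, Var(Q) = (4)²Var(Y_1) + (2)²Var(Y_2) + (3)²Var(Y_3)
= (4)²·3.1 + (2)²·1.55 + (3)²·9.8 = 144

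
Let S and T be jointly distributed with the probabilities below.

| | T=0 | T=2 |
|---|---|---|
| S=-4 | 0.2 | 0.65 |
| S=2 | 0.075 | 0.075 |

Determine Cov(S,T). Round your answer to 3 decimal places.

-0.405

E[S] = -3.1,  E[T] = 1.45
E[ST] = -4.9
Cov(S,T) = E[ST] − E[S]E[T] = -4.9 − (-3.1)(1.45) = -0.405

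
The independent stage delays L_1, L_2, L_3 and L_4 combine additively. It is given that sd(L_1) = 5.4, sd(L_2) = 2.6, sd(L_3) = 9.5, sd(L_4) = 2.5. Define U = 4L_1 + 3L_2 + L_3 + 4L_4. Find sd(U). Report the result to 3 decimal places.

Var(L_1) = 29.16, Var(L_2) = 6.76, Var(L_3) = 90.25, Var(L_4) = 6.25
By independence, Var(U) = (4)²Var(L_1) + (3)²Var(L_2) + (1)²Var(L_3) + (4)²Var(L_4)
= (4)²·29.16 + (3)²·6.76 + (1)²·90.25 + (4)²·6.25 = 717.65
sd(U) = √717.65 ≈ 26.789

26.789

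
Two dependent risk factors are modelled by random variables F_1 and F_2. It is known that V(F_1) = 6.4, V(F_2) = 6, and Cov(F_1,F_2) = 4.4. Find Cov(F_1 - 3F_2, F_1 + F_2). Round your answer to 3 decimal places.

Cov(F_1 - 3F_2, F_1 + F_2) = (1)(1)V(F_1) + (-3)(1)V(F_2) + [(1)(1) + (-3)(1)]Cov(F_1,F_2)
= 1·6.4 + -3·6 + -2·4.4 = -20.4

-20.400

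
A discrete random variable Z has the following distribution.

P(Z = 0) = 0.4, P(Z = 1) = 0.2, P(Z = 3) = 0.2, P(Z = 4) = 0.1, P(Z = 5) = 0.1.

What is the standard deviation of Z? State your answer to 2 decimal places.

1.79

E[Z] = (0)(0.4) + (1)(0.2) + (3)(0.2) + (4)(0.1) + (5)(0.1) = 1.7
E[Z²] = (0)²(0.4) + (1)²(0.2) + (3)²(0.2) + (4)²(0.1) + (5)²(0.1) = 6.1
Var(Z) = E[Z²] − (E[Z])² = 6.1 − (1.7)² = 3.21
SD(Z) = √3.21 ≈ 1.79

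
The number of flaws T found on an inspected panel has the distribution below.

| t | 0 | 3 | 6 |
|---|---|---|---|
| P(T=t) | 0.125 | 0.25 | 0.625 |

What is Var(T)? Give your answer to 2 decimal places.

E[T] = (0)(0.125) + (3)(0.25) + (6)(0.625) = 4.5
E[T²] = (0)²(0.125) + (3)²(0.25) + (6)²(0.625) = 24.75
Var(T) = E[T²] − (E[T])² = 24.75 − (4.5)² = 4.5

4.50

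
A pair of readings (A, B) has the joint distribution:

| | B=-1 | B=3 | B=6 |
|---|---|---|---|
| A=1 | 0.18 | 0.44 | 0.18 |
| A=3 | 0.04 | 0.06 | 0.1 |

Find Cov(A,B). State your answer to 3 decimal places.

E[A] = 1.4,  E[B] = 2.96
E[AB] = 4.44
Cov(A,B) = E[AB] − E[A]E[B] = 4.44 − (1.4)(2.96) = 0.296

0.296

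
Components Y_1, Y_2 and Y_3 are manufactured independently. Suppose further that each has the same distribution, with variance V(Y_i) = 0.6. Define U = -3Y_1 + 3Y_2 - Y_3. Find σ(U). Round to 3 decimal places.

By independence, V(U) = (-3)²V(Y_1) + (3)²V(Y_2) + (-1)²V(Y_3)
= (-3)²·0.6 + (3)²·0.6 + (-1)²·0.6 = 11.4
σ(U) = √11.4 ≈ 3.376

3.376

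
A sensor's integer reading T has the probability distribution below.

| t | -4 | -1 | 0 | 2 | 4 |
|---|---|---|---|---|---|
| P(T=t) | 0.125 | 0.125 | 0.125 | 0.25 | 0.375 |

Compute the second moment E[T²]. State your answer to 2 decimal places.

E[T²] = (-4)²(0.125) + (-1)²(0.125) + (0)²(0.125) + (2)²(0.25) + (4)²(0.375) = 9.125

9.13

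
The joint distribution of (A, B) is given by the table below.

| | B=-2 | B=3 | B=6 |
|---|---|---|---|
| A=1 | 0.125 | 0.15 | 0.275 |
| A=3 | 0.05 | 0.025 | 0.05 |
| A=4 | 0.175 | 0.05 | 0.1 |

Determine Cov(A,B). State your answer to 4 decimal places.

E[A] = 2.225,  E[B] = 2.525
E[AB] = 4.275
Cov(A,B) = E[AB] − E[A]E[B] = 4.275 − (2.225)(2.525) = -1.343125

-1.3431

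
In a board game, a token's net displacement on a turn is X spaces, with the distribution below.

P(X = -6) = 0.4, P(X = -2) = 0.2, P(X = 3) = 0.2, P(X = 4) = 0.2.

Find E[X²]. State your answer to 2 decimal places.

E[X²] = (-6)²(0.4) + (-2)²(0.2) + (3)²(0.2) + (4)²(0.2) = 20.2

20.20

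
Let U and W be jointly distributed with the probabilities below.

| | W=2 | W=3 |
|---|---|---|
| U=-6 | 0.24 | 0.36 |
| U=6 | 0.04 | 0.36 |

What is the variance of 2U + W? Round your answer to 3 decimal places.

141.898

E[U] = -1.2,  E[W] = 2.72,  E[UW] = -2.4
Var(U) = 36 − (-1.2)² = 34.56;  Var(W) = 7.6 − (2.72)² = 0.2016
cov(U,W) = -2.4 − (-1.2)(2.72) = 0.864
Var(2U + W) = (2)²·34.56 + (1)²·0.2016 + 2·(2)·(1)·0.864 = 141.8976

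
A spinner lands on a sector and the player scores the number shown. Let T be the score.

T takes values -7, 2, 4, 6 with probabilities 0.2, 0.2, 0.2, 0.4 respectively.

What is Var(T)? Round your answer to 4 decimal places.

23.3600

E[T] = (-7)(0.2) + (2)(0.2) + (4)(0.2) + (6)(0.4) = 2.2
E[T²] = (-7)²(0.2) + (2)²(0.2) + (4)²(0.2) + (6)²(0.4) = 28.2
Var(T) = E[T²] − (E[T])² = 28.2 − (2.2)² = 23.36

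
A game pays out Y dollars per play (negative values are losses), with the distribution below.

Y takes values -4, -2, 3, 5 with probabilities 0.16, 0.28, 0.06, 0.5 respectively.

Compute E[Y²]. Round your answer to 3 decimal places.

E[Y²] = (-4)²(0.16) + (-2)²(0.28) + (3)²(0.06) + (5)²(0.5) = 16.72

16.720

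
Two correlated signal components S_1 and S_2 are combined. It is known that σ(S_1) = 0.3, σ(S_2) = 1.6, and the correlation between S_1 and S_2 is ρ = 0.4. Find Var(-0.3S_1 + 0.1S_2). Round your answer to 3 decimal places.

Var(S_1) = (0.3)² = 0.09;  Var(S_2) = (1.6)² = 2.56
Cov(S_1,S_2) = ρ·σ(S_1)·σ(S_2) = 0.4·0.3·1.6 = 0.192
Var(-0.3S_1 + 0.1S_2) = (-0.3)²·Var(S_1) + (0.1)²·Var(S_2) + 2·(-0.3)·(0.1)·Cov(S_1,S_2)
= 0.09·0.09 + 0.01·2.56 + -0.06·0.192 = 0.02218

0.022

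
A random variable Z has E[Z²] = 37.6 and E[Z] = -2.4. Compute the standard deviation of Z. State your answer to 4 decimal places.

Var(Z) = 37.6 − (-2.4)² = 31.84
SD(Z) = √31.84 ≈ 5.6427

5.6427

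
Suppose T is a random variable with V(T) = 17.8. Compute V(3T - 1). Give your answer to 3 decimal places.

V(3T - 1) = (3)²·V(T) = 9·17.8 = 160.2

160.200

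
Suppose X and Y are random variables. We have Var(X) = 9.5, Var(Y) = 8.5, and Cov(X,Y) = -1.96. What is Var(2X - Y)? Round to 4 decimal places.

Var(2X - Y) = (2)²·Var(X) + (-1)²·Var(Y) + 2·(2)·(-1)·Cov(X,Y)
= 4·9.5 + 1·8.5 + -4·-1.96 = 54.34

54.3400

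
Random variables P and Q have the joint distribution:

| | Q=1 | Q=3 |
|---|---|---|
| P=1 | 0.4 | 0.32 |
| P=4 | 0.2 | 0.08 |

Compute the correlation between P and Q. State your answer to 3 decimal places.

E[P] = 1.84,  E[Q] = 1.8
E[PQ] = 3.12
Cov(P,Q) = E[PQ] − E[P]E[Q] = 3.12 − (1.84)(1.8) = -0.192
Var(P) = 1.8144,  Var(Q) = 0.96
ρ = -0.192 / √(1.8144·0.96) ≈ -0.145

-0.145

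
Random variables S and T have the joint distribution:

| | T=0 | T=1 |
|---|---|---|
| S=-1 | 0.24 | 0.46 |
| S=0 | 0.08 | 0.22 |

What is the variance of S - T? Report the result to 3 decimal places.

E[S] = -0.7,  E[T] = 0.68,  E[ST] = -0.46
V(S) = 0.7 − (-0.7)² = 0.21;  V(T) = 0.68 − (0.68)² = 0.2176
cov(S,T) = -0.46 − (-0.7)(0.68) = 0.016
V(S - T) = (1)²·0.21 + (-1)²·0.2176 + 2·(1)·(-1)·0.016 = 0.3956

0.396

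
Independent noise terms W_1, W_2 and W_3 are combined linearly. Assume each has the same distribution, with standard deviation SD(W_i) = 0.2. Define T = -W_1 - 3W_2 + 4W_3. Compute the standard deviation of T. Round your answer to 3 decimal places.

1.020

var(W_i) = (0.2)² = 0.04
By independence, var(T) = (-1)²var(W_1) + (-3)²var(W_2) + (4)²var(W_3)
= (-1)²·0.04 + (-3)²·0.04 + (4)²·0.04 = 1.04
SD(T) = √1.04 ≈ 1.020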